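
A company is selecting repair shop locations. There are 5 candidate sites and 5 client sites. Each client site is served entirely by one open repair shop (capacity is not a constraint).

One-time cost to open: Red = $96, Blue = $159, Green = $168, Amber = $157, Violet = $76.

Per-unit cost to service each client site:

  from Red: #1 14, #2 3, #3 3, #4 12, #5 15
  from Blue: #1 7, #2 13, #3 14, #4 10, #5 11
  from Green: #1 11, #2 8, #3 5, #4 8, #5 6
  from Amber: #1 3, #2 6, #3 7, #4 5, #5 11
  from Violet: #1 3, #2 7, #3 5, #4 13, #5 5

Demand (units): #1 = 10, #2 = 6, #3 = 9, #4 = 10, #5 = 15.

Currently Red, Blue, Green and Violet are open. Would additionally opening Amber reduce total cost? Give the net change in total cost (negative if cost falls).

Current service cost with {Red, Blue, Green, Violet}: 230.
Adding Amber: each client site re-picks its cheapest; new service cost 200, saving 30.
Extra fixed cost: 157. Net change = 157 − 30 = 127.
(Totals: 729 → 856.)

No — net change +127 (cost rises by 127).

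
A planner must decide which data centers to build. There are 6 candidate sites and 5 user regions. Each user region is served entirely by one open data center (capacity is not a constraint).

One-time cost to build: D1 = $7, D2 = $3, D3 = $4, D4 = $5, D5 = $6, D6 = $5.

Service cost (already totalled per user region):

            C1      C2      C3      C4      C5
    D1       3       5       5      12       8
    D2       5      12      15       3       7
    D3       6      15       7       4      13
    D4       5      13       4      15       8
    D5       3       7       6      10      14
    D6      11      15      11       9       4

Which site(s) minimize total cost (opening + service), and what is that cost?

For any fixed open set, each user region goes to its cheapest open site; total = fixed + service.
{D1, D2}: C1→D1 3, C2→D1 5, C3→D1 5, C4→D2 3, C5→D2 7. Service 23; fixed 10; total 33.
{D1, D2, D6}: service 20 + fixed 15 = 35
{D2, D5}: service 26 + fixed 9 = 35
{D1, D2, D3, D4, D5, D6}: service 19 + fixed 30 = 49
No other subset beats 33.

Open D1 and D2; minimum total cost 33.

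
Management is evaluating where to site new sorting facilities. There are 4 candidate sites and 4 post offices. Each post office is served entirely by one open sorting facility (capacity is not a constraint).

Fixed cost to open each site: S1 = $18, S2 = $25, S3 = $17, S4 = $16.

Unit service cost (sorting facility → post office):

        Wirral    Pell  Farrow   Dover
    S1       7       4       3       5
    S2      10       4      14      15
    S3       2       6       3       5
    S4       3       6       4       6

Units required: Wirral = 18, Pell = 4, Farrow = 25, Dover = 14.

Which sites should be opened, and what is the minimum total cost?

Open S3 only; minimum total cost 222.

For any fixed open set, each post office goes to its cheapest open site; total = fixed + service.
{S3}: Wirral→S3 2·18=36, Pell→S3 6·4=24, Farrow→S3 3·25=75, Dover→S3 5·14=70. Service 205; fixed 17; total 222.
{S1, S3}: service 197 + fixed 35 = 232
{S3, S4}: service 205 + fixed 33 = 238
{S1, S2, S3, S4}: service 197 + fixed 76 = 273
No other subset beats 222.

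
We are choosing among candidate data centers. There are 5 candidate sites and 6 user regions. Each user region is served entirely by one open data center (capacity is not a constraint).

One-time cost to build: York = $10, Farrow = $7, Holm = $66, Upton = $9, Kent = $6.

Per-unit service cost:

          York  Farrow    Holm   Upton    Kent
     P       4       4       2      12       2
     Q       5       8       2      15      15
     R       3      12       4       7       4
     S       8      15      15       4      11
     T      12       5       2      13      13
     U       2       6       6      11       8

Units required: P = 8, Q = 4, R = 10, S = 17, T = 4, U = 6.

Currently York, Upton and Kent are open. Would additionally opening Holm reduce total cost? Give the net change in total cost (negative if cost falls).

No — net change +14 (cost rises by 14).

Current service cost with {York, Upton, Kent}: 194.
Adding Holm: each user region re-picks its cheapest; new service cost 142, saving 52.
Extra fixed cost: 66. Net change = 66 − 52 = 14.
(Totals: 219 → 233.)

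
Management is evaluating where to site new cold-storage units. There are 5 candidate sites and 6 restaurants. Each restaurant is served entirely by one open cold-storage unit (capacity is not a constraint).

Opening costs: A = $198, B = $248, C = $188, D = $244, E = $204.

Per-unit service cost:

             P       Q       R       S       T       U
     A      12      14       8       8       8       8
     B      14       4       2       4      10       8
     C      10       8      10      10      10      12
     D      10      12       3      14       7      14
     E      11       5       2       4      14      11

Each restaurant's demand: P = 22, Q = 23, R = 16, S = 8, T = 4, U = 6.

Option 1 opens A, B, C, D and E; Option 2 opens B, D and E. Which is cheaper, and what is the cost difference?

Option 2 is cheaper by 386.

Option 1: {A, B, C, D, E}: P→C 10·22=220, Q→B 4·23=92, R→B 2·16=32, S→B 4·8=32, T→D 7·4=28, U→A 8·6=48. Service 452; fixed 1082; total 1534.
Option 2: {B, D, E}: P→D 10·22=220, Q→B 4·23=92, R→B 2·16=32, S→B 4·8=32, T→D 7·4=28, U→B 8·6=48. Service 452; fixed 696; total 1148.
Difference: |1534 − 1148| = 386.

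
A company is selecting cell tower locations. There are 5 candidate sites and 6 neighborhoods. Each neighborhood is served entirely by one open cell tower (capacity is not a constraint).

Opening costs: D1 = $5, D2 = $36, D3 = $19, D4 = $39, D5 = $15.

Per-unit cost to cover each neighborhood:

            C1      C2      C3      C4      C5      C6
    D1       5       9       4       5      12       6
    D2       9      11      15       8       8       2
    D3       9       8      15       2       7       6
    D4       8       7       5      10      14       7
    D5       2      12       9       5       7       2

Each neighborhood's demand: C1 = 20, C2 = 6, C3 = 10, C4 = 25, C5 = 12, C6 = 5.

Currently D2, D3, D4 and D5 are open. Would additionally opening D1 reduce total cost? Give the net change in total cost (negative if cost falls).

Current service cost with {D2, D3, D4, D5}: 276.
Adding D1: each neighborhood re-picks its cheapest; new service cost 266, saving 10.
Extra fixed cost: 5. Net change = 5 − 10 = -5.
(Totals: 385 → 380.)

Yes — net change −5 (cost falls by 5).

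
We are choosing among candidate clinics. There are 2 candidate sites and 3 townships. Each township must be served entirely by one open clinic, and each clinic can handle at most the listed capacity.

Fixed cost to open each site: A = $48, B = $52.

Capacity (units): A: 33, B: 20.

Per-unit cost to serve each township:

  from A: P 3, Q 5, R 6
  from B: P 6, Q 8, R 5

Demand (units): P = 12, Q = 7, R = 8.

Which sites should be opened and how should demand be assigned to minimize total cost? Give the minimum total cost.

Minimum total cost: 167

Open {A}: P→A 3·12=36, Q→A 5·7=35, R→A 6·8=48.
Loads: A carries 27/33. Service 119; fixed 48; total 167.
Next best feasible plan costs 211.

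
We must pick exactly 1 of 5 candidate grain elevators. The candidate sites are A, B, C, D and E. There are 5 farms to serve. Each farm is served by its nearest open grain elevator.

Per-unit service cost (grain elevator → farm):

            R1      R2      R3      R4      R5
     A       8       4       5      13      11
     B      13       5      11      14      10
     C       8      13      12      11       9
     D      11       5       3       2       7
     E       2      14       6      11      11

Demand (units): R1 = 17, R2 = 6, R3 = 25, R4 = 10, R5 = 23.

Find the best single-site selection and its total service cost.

With exactly 1 open, each farm uses its cheapest among the chosen.
{D}: R1→D 11·17=187, R2→D 5·6=30, R3→D 3·25=75, R4→D 2·10=20, R5→D 7·23=161. Service cost 473.
{E}: service cost 631
{A}: service cost 668
Among all 5 size-1 choices, {D} is lowest.

Choose D only; total service cost 473.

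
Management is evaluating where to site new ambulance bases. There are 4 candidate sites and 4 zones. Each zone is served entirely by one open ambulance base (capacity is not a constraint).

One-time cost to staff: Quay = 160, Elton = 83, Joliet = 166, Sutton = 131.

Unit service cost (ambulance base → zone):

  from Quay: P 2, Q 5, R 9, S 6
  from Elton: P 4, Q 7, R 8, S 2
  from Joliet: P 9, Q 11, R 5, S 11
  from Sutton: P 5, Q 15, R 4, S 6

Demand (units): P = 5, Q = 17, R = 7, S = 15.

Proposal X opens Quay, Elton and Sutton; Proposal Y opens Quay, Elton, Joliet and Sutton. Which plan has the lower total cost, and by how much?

Proposal X: {Quay, Elton, Sutton}: P→Quay 2·5=10, Q→Quay 5·17=85, R→Sutton 4·7=28, S→Elton 2·15=30. Service 153; fixed 374; total 527.
Proposal Y: {Quay, Elton, Joliet, Sutton}: P→Quay 2·5=10, Q→Quay 5·17=85, R→Sutton 4·7=28, S→Elton 2·15=30. Service 153; fixed 540; total 693.
Difference: |527 − 693| = 166.

Proposal X is cheaper by 166.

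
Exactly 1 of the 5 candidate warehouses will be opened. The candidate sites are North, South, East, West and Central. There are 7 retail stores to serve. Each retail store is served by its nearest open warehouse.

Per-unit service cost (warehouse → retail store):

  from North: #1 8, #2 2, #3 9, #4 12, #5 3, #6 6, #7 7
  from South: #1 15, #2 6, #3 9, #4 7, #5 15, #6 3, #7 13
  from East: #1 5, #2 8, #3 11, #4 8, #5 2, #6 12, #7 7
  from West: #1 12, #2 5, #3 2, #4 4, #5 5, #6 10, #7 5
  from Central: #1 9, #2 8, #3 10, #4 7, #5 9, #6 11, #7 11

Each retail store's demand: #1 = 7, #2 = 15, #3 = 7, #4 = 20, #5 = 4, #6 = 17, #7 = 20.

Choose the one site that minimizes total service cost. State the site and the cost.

Choose West only; total service cost 543.

With exactly 1 open, each retail store uses its cheapest among the chosen.
{West}: #1→West 12·7=84, #2→West 5·15=75, #3→West 2·7=14, #4→West 4·20=80, #5→West 5·4=20, #6→West 10·17=170, #7→West 5·20=100. Service cost 543.
{North}: service cost 643
{East}: service cost 744
Among all 5 size-1 choices, {West} is lowest.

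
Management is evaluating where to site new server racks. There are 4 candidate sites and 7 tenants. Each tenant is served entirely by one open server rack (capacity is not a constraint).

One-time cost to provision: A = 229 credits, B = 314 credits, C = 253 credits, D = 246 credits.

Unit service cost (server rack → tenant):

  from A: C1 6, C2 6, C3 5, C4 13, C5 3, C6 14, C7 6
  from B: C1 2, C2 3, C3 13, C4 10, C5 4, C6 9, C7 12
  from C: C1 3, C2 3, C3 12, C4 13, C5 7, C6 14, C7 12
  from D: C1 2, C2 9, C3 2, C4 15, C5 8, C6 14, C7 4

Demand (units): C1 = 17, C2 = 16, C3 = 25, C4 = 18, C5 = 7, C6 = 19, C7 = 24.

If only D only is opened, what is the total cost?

Each tenant is assigned to its cheapest site among the open ones.
{D}: C1→D 2·17=34, C2→D 9·16=144, C3→D 2·25=50, C4→D 15·18=270, C5→D 8·7=56, C6→D 14·19=266, C7→D 4·24=96. Service 916; fixed 246; total 1162.

Total cost: 1162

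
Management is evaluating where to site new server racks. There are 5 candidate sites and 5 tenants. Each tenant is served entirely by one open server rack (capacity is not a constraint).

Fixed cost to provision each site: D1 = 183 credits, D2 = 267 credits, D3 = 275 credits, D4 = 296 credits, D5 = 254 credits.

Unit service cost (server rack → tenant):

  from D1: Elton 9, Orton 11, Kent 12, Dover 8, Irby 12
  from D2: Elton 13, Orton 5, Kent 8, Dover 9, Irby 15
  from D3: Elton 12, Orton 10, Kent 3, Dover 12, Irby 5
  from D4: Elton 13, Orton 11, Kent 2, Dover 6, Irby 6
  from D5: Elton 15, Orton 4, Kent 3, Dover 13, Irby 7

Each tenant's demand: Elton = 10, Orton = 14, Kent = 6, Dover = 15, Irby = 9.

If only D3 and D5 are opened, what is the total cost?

Each tenant is assigned to its cheapest site among the open ones.
{D3, D5}: Elton→D3 12·10=120, Orton→D5 4·14=56, Kent→D3 3·6=18, Dover→D3 12·15=180, Irby→D3 5·9=45. Service 419; fixed 529; total 948.

Total cost: 948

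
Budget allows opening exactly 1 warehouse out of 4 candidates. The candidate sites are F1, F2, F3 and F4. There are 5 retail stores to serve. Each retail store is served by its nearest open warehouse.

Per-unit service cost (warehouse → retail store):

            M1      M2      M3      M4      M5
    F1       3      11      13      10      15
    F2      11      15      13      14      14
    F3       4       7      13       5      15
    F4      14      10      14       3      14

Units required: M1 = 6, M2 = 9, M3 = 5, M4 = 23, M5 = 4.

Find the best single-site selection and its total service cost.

With exactly 1 open, each retail store uses its cheapest among the chosen.
{F3}: M1→F3 4·6=24, M2→F3 7·9=63, M3→F3 13·5=65, M4→F3 5·23=115, M5→F3 15·4=60. Service cost 327.
{F4}: service cost 369
{F1}: service cost 472
Among all 4 size-1 choices, {F3} is lowest.

Choose F3 only; total service cost 327.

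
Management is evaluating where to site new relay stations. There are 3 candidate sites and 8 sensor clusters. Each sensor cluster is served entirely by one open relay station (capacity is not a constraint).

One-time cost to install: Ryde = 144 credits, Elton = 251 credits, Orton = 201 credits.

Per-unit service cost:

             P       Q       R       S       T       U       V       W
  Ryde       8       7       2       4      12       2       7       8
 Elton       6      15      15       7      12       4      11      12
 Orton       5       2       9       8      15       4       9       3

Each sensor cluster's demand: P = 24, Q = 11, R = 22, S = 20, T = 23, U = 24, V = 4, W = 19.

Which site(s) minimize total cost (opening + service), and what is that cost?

For any fixed open set, each sensor cluster goes to its cheapest open site; total = fixed + service.
{Ryde, Orton}: P→Orton 5·24=120, Q→Orton 2·11=22, R→Ryde 2·22=44, S→Ryde 4·20=80, T→Ryde 12·23=276, U→Ryde 2·24=48, V→Ryde 7·4=28, W→Orton 3·19=57. Service 675; fixed 345; total 1020.
{Ryde}: P→Ryde 8·24=192, Q→Ryde 7·11=77, R→Ryde 2·22=44, S→Ryde 4·20=80, T→Ryde 12·23=276, U→Ryde 2·24=48, V→Ryde 7·4=28, W→Ryde 8·19=152. Service 897; fixed 144; total 1041.
{Orton}: service 1034 + fixed 201 = 1235
{Ryde, Elton, Orton}: P→Orton 5·24=120, Q→Orton 2·11=22, R→Ryde 2·22=44, S→Ryde 4·20=80, T→Ryde 12·23=276, U→Ryde 2·24=48, V→Ryde 7·4=28, W→Orton 3·19=57. Service 675; fixed 596; total 1271.
(All 7 nonempty subsets were checked; Ryde and Orton is lowest.)

Open Ryde and Orton; minimum total cost 1020.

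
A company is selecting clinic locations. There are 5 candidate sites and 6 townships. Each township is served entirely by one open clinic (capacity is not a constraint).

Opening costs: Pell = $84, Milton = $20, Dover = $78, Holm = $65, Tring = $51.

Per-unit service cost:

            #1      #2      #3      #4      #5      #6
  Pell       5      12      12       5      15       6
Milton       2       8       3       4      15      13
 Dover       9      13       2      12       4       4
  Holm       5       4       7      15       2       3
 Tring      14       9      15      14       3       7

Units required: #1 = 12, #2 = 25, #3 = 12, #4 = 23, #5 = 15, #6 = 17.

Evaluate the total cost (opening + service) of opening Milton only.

Each township is assigned to its cheapest site among the open ones.
{Milton}: #1→Milton 2·12=24, #2→Milton 8·25=200, #3→Milton 3·12=36, #4→Milton 4·23=92, #5→Milton 15·15=225, #6→Milton 13·17=221. Service 798; fixed 20; total 818.

Total cost: 818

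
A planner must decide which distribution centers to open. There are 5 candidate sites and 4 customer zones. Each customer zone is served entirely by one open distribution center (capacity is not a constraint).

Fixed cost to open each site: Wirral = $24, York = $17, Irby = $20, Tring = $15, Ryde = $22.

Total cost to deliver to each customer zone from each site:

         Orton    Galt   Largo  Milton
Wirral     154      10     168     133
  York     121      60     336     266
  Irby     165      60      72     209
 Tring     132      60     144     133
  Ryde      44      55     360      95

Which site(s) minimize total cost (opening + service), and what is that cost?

For any fixed open set, each customer zone goes to its cheapest open site; total = fixed + service.
{Wirral, Irby, Ryde}: Orton→Ryde 44, Galt→Wirral 10, Largo→Irby 72, Milton→Ryde 95. Service 221; fixed 66; total 287.
{Wirral, Irby, Tring, Ryde}: service 221 + fixed 81 = 302
{Wirral, York, Irby, Ryde}: service 221 + fixed 83 = 304
{Wirral, York, Irby, Tring, Ryde}: service 221 + fixed 98 = 319
No other subset beats 287.

Open Wirral, Irby and Ryde; minimum total cost 287.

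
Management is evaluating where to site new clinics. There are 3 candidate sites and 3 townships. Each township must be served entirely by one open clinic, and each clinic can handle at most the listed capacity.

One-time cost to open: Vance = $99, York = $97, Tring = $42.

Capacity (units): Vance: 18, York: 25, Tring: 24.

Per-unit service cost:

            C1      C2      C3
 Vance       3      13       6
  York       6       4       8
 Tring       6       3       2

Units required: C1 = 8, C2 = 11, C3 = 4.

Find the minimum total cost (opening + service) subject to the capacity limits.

Open {Tring}: C1→Tring 6·8=48, C2→Tring 3·11=33, C3→Tring 2·4=8.
Loads: Tring carries 23/24. Service 89; fixed 42; total 131.
Next best feasible plan costs 206.

Minimum total cost: 131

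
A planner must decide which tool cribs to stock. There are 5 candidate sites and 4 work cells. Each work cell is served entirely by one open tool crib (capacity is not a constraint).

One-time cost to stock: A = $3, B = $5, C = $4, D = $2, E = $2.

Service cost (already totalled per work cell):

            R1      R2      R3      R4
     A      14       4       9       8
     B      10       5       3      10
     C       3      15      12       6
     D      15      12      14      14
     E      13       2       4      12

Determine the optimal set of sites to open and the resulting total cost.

For any fixed open set, each work cell goes to its cheapest open site; total = fixed + service.
{C, E}: R1→C 3, R2→E 2, R3→E 4, R4→C 6. Service 15; fixed 6; total 21.
{C, D, E}: R1→C 3, R2→E 2, R3→E 4, R4→C 6. Service 15; fixed 8; total 23.
{A, C, E}: service 15 + fixed 9 = 24
{A, B, C, D, E}: R1→C 3, R2→E 2, R3→B 3, R4→C 6. Service 14; fixed 16; total 30.
No other subset beats 21.

Open C and E; minimum total cost 21.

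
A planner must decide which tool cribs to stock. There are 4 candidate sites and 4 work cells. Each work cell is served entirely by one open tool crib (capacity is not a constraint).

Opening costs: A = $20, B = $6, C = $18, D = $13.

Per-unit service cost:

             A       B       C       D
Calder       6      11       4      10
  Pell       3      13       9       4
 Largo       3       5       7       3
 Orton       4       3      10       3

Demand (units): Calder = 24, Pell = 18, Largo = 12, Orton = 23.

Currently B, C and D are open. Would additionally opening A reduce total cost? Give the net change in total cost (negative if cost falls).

Current service cost with {B, C, D}: 273.
Adding A: each work cell re-picks its cheapest; new service cost 255, saving 18.
Extra fixed cost: 20. Net change = 20 − 18 = 2.
(Totals: 310 → 312.)

No — net change +2 (cost rises by 2).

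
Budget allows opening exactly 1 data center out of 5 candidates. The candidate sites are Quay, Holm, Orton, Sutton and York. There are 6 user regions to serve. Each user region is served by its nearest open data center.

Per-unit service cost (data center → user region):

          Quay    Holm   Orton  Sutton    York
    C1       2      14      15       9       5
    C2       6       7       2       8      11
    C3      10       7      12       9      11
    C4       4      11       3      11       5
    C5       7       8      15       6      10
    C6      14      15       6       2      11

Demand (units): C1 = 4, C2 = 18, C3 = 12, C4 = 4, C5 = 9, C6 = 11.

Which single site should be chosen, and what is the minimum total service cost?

With exactly 1 open, each user region uses its cheapest among the chosen.
{Sutton}: C1→Sutton 9·4=36, C2→Sutton 8·18=144, C3→Sutton 9·12=108, C4→Sutton 11·4=44, C5→Sutton 6·9=54, C6→Sutton 2·11=22. Service cost 408.
{Orton}: service cost 453
{Quay}: service cost 469
Among all 5 size-1 choices, {Sutton} is lowest.

Choose Sutton only; total service cost 408.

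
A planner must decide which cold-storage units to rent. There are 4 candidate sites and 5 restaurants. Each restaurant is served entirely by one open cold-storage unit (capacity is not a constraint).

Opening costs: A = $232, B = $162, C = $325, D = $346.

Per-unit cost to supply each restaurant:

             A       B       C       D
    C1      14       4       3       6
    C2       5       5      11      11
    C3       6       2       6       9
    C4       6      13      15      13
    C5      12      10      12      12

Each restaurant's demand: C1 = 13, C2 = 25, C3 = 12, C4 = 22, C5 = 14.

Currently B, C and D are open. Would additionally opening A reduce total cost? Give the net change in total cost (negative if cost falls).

Current service cost with {B, C, D}: 614.
Adding A: each restaurant re-picks its cheapest; new service cost 460, saving 154.
Extra fixed cost: 232. Net change = 232 − 154 = 78.
(Totals: 1447 → 1525.)

No — net change +78 (cost rises by 78).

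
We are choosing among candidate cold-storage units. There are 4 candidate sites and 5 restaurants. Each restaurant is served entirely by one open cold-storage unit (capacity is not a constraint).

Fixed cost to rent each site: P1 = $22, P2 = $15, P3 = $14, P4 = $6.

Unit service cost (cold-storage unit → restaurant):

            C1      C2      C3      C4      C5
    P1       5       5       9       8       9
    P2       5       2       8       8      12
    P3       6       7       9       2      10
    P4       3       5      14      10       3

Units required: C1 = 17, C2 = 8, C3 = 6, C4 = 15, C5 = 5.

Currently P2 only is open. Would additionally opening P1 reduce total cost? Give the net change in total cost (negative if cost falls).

No — net change +7 (cost rises by 7).

Current service cost with {P2}: 329.
Adding P1: each restaurant re-picks its cheapest; new service cost 314, saving 15.
Extra fixed cost: 22. Net change = 22 − 15 = 7.
(Totals: 344 → 351.)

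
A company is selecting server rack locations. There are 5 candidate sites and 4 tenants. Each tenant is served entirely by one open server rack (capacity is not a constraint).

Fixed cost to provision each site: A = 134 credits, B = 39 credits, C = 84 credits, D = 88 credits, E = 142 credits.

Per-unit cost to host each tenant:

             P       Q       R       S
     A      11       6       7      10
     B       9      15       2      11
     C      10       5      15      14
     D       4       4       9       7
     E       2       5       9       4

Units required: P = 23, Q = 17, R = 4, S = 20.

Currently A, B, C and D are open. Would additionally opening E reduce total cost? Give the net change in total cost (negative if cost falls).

Current service cost with {A, B, C, D}: 308.
Adding E: each tenant re-picks its cheapest; new service cost 202, saving 106.
Extra fixed cost: 142. Net change = 142 − 106 = 36.
(Totals: 653 → 689.)

No — net change +36 (cost rises by 36).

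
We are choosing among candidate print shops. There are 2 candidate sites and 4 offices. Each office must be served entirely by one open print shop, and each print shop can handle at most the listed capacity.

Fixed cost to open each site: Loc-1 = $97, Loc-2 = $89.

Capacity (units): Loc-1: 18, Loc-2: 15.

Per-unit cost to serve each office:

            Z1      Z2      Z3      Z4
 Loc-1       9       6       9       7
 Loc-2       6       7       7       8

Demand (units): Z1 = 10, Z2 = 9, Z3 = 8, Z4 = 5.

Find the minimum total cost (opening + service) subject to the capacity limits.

Minimum total cost: 412

Open {Loc-1, Loc-2}: Z1→Loc-2 6·10=60, Z2→Loc-1 6·9=54, Z3→Loc-1 9·8=72, Z4→Loc-2 8·5=40.
Loads: Loc-1 carries 17/18, Loc-2 carries 15/15. Service 226; fixed 186; total 412.
Next best feasible plan costs 451.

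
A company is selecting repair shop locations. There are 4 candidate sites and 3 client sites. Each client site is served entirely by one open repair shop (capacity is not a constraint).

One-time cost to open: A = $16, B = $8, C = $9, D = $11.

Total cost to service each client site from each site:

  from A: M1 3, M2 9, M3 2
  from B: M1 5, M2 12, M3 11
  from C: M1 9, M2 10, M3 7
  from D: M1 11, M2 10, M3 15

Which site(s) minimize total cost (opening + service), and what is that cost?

Open A only; minimum total cost 30.

For any fixed open set, each client site goes to its cheapest open site; total = fixed + service.
{A}: M1→A 3, M2→A 9, M3→A 2. Service 14; fixed 16; total 30.
{C}: service 26 + fixed 9 = 35
{B}: service 28 + fixed 8 = 36
{A, B, C, D}: M1→A 3, M2→A 9, M3→A 2. Service 14; fixed 44; total 58.
No other subset beats 30.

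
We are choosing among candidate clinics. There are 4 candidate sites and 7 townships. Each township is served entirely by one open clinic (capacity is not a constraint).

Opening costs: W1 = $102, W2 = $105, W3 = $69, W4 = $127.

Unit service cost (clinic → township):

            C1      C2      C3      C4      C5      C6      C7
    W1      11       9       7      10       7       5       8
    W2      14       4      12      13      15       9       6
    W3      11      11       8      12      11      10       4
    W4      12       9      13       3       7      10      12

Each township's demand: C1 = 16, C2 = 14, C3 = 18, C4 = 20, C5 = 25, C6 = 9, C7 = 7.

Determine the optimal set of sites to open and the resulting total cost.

For any fixed open set, each township goes to its cheapest open site; total = fixed + service.
{W1, W4}: C1→W1 11·16=176, C2→W1 9·14=126, C3→W1 7·18=126, C4→W4 3·20=60, C5→W1 7·25=175, C6→W1 5·9=45, C7→W1 8·7=56. Service 764; fixed 229; total 993.
{W3, W4}: service 799 + fixed 196 = 995
{W1}: service 904 + fixed 102 = 1006
{W1, W2, W3, W4}: service 666 + fixed 403 = 1069
No other subset beats 993.

Open W1 and W4; minimum total cost 993.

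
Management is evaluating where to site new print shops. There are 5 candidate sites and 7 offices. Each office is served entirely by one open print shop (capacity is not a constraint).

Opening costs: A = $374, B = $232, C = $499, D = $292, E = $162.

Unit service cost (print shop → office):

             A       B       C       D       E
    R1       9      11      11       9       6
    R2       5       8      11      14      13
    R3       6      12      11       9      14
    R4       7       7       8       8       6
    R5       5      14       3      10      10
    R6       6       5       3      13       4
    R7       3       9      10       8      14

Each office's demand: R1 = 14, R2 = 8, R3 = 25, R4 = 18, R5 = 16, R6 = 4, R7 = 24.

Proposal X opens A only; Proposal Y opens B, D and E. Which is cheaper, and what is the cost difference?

Proposal X is cheaper by 543.

Proposal X: {A}: R1→A 9·14=126, R2→A 5·8=40, R3→A 6·25=150, R4→A 7·18=126, R5→A 5·16=80, R6→A 6·4=24, R7→A 3·24=72. Service 618; fixed 374; total 992.
Proposal Y: {B, D, E}: R1→E 6·14=84, R2→B 8·8=64, R3→D 9·25=225, R4→E 6·18=108, R5→D 10·16=160, R6→E 4·4=16, R7→D 8·24=192. Service 849; fixed 686; total 1535.
Difference: |992 − 1535| = 543.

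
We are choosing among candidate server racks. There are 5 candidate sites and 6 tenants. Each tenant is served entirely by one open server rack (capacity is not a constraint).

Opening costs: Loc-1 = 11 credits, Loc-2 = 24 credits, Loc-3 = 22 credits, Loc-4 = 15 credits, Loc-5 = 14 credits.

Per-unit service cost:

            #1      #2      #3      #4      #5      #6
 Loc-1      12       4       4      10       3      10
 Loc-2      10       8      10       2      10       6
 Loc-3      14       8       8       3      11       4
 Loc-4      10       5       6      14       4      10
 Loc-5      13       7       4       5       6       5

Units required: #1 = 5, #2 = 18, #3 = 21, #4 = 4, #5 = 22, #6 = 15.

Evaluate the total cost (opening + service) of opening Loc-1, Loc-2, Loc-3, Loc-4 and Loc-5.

Total cost: 426

Each tenant is assigned to its cheapest site among the open ones.
{Loc-1, Loc-2, Loc-3, Loc-4, Loc-5}: #1→Loc-2 10·5=50, #2→Loc-1 4·18=72, #3→Loc-1 4·21=84, #4→Loc-2 2·4=8, #5→Loc-1 3·22=66, #6→Loc-3 4·15=60. Service 340; fixed 86; total 426.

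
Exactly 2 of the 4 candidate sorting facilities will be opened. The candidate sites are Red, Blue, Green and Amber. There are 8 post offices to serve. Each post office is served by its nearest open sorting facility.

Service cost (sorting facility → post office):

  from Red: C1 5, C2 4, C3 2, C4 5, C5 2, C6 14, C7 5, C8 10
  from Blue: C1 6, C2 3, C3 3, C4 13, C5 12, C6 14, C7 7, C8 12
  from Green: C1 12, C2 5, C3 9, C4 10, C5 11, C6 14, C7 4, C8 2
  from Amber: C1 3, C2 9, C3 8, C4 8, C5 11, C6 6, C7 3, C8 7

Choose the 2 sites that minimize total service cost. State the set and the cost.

Choose Red and Amber; total service cost 32.

With exactly 2 open, each post office uses its cheapest among the chosen.
{Red, Amber}: C1→Amber 3, C2→Red 4, C3→Red 2, C4→Red 5, C5→Red 2, C6→Amber 6, C7→Amber 3, C8→Amber 7. Service cost 32.
{Red, Green}: service cost 38
{Blue, Amber}: service cost 44
Among all 6 size-2 choices, {Red, Amber} is lowest.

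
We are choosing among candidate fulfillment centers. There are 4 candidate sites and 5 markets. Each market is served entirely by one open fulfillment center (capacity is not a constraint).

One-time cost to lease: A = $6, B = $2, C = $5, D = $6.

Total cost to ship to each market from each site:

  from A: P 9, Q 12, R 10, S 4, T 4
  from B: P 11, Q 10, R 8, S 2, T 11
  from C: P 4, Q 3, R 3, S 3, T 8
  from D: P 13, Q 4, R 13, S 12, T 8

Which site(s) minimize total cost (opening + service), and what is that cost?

For any fixed open set, each market goes to its cheapest open site; total = fixed + service.
{C}: P→C 4, Q→C 3, R→C 3, S→C 3, T→C 8. Service 21; fixed 5; total 26.
{B, C}: P→C 4, Q→C 3, R→C 3, S→B 2, T→C 8. Service 20; fixed 7; total 27.
{A, C}: service 17 + fixed 11 = 28
{A, B, C, D}: service 16 + fixed 19 = 35
(All 15 nonempty subsets were checked; C only is lowest.)

Open C only; minimum total cost 26.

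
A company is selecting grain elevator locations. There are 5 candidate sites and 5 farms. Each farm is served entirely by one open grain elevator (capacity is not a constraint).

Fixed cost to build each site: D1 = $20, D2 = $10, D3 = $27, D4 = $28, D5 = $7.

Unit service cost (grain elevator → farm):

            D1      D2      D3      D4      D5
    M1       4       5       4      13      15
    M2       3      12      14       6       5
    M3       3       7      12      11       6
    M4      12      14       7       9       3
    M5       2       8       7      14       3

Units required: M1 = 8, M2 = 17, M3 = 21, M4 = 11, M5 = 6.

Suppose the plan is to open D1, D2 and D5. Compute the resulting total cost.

Total cost: 228

Each farm is assigned to its cheapest site among the open ones.
{D1, D2, D5}: M1→D1 4·8=32, M2→D1 3·17=51, M3→D1 3·21=63, M4→D5 3·11=33, M5→D1 2·6=12. Service 191; fixed 37; total 228.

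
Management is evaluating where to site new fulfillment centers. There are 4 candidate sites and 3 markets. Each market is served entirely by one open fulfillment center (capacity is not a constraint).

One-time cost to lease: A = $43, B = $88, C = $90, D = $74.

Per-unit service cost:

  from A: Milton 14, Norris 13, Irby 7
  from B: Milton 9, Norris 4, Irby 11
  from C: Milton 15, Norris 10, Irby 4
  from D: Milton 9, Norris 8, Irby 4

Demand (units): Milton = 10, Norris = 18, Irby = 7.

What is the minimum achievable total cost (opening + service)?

For any fixed open set, each market goes to its cheapest open site; total = fixed + service.
{B}: Milton→B 9·10=90, Norris→B 4·18=72, Irby→B 11·7=77. Service 239; fixed 88; total 327.
{D}: service 262 + fixed 74 = 336
{A, B}: Milton→B 9·10=90, Norris→B 4·18=72, Irby→A 7·7=49. Service 211; fixed 131; total 342.
{A, B, C, D}: Milton→B 9·10=90, Norris→B 4·18=72, Irby→C 4·7=28. Service 190; fixed 295; total 485.
No other subset beats 327.

Minimum total cost: 327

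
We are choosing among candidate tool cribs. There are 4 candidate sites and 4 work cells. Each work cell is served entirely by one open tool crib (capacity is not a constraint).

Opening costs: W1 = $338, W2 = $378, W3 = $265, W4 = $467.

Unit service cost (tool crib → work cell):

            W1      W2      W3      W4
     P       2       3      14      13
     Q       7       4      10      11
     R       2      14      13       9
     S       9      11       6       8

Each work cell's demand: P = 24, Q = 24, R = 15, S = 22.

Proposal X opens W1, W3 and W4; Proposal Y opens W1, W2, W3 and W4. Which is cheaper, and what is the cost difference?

Proposal X: {W1, W3, W4}: P→W1 2·24=48, Q→W1 7·24=168, R→W1 2·15=30, S→W3 6·22=132. Service 378; fixed 1070; total 1448.
Proposal Y: {W1, W2, W3, W4}: P→W1 2·24=48, Q→W2 4·24=96, R→W1 2·15=30, S→W3 6·22=132. Service 306; fixed 1448; total 1754.
Difference: |1448 − 1754| = 306.

Proposal X is cheaper by 306.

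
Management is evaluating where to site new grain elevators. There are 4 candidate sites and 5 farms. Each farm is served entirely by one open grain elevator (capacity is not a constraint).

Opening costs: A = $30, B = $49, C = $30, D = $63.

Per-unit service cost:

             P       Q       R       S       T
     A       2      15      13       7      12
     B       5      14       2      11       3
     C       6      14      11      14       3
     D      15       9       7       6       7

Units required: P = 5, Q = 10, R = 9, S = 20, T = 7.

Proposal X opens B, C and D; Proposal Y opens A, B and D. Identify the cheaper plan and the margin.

Proposal Y is cheaper by 15.

Proposal X: {B, C, D}: P→B 5·5=25, Q→D 9·10=90, R→B 2·9=18, S→D 6·20=120, T→B 3·7=21. Service 274; fixed 142; total 416.
Proposal Y: {A, B, D}: P→A 2·5=10, Q→D 9·10=90, R→B 2·9=18, S→D 6·20=120, T→B 3·7=21. Service 259; fixed 142; total 401.
Difference: |416 − 401| = 15.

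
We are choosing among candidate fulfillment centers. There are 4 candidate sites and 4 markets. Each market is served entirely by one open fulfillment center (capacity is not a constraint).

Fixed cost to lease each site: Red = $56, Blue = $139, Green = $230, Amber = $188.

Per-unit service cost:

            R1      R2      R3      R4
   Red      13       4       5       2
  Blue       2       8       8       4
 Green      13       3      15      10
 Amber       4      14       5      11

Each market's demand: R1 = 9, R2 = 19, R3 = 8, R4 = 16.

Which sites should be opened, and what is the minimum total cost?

Open Red only; minimum total cost 321.

For any fixed open set, each market goes to its cheapest open site; total = fixed + service.
{Red}: R1→Red 13·9=117, R2→Red 4·19=76, R3→Red 5·8=40, R4→Red 2·16=32. Service 265; fixed 56; total 321.
{Red, Blue}: R1→Blue 2·9=18, R2→Red 4·19=76, R3→Red 5·8=40, R4→Red 2·16=32. Service 166; fixed 195; total 361.
{Red, Amber}: service 184 + fixed 244 = 428
{Red, Blue, Green, Amber}: service 147 + fixed 613 = 760
No other subset beats 321.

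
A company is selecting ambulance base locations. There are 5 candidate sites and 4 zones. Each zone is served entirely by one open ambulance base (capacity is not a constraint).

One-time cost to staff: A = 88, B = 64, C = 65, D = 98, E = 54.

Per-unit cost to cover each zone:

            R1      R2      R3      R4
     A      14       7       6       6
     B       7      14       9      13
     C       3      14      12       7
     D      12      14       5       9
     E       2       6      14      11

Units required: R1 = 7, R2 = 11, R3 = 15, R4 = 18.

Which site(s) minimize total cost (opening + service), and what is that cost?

Open A and E; minimum total cost 420.

For any fixed open set, each zone goes to its cheapest open site; total = fixed + service.
{A, E}: R1→E 2·7=14, R2→E 6·11=66, R3→A 6·15=90, R4→A 6·18=108. Service 278; fixed 142; total 420.
{A, C}: service 296 + fixed 153 = 449
{A}: R1→A 14·7=98, R2→A 7·11=77, R3→A 6·15=90, R4→A 6·18=108. Service 373; fixed 88; total 461.
{A, B, C, D, E}: service 263 + fixed 369 = 632
No other subset beats 420.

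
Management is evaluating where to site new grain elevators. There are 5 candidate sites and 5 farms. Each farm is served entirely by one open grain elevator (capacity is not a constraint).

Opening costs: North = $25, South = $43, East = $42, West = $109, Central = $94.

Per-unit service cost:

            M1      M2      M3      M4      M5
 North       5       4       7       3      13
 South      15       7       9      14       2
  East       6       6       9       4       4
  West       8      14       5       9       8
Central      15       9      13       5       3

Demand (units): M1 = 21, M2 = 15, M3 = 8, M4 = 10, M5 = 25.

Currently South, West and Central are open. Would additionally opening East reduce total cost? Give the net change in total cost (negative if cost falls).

Yes — net change −25 (cost falls by 25).

Current service cost with {South, West, Central}: 413.
Adding East: each farm re-picks its cheapest; new service cost 346, saving 67.
Extra fixed cost: 42. Net change = 42 − 67 = -25.
(Totals: 659 → 634.)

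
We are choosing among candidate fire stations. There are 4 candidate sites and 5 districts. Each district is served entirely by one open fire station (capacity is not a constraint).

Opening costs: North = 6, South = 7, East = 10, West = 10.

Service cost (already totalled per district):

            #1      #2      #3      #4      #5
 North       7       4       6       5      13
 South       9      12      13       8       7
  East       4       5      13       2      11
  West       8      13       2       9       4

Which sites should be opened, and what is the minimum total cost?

Open East and West; minimum total cost 37.

For any fixed open set, each district goes to its cheapest open site; total = fixed + service.
{East, West}: #1→East 4, #2→East 5, #3→West 2, #4→East 2, #5→West 4. Service 17; fixed 20; total 37.
{North, West}: service 22 + fixed 16 = 38
{North}: service 35 + fixed 6 = 41
{North, South, East, West}: service 16 + fixed 33 = 49
No other subset beats 37.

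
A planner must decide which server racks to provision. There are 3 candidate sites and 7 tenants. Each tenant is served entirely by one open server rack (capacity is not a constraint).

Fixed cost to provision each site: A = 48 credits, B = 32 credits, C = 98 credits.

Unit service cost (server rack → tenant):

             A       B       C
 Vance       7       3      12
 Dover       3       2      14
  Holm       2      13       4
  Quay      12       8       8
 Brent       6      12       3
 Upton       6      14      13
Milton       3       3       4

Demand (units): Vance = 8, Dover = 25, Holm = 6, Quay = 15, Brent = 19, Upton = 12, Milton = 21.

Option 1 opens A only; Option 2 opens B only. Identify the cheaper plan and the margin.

Option 1: {A}: Vance→A 7·8=56, Dover→A 3·25=75, Holm→A 2·6=12, Quay→A 12·15=180, Brent→A 6·19=114, Upton→A 6·12=72, Milton→A 3·21=63. Service 572; fixed 48; total 620.
Option 2: {B}: Vance→B 3·8=24, Dover→B 2·25=50, Holm→B 13·6=78, Quay→B 8·15=120, Brent→B 12·19=228, Upton→B 14·12=168, Milton→B 3·21=63. Service 731; fixed 32; total 763.
Difference: |620 − 763| = 143.

Option 1 is cheaper by 143.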